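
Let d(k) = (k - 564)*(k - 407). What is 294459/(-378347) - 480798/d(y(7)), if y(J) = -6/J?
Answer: -2039594340654/711839071415 ≈ -2.8652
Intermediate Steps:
d(k) = (-564 + k)*(-407 + k)
294459/(-378347) - 480798/d(y(7)) = 294459/(-378347) - 480798/(229548 + (-6/7)² - (-5826)/7) = 294459*(-1/378347) - 480798/(229548 + (-6*⅐)² - (-5826)/7) = -294459/378347 - 480798/(229548 + (-6/7)² - 971*(-6/7)) = -294459/378347 - 480798/(229548 + 36/49 + 5826/7) = -294459/378347 - 480798/11288670/49 = -294459/378347 - 480798*49/11288670 = -294459/378347 - 3926517/1881445 = -2039594340654/711839071415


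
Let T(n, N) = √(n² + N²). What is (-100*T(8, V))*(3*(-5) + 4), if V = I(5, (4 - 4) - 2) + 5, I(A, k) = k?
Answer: 1100*√73 ≈ 9398.4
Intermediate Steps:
V = 3 (V = ((4 - 4) - 2) + 5 = (0 - 2) + 5 = -2 + 5 = 3)
T(n, N) = √(N² + n²)
(-100*T(8, V))*(3*(-5) + 4) = (-100*√(3² + 8²))*(3*(-5) + 4) = (-100*√(9 + 64))*(-15 + 4) = -100*√73*(-11) = 1100*√73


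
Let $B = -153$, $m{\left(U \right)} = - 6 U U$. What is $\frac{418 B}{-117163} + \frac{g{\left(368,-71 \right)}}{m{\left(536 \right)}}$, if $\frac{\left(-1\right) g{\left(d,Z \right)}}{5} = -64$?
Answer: $\frac{1721951221}{3155668242} \approx 0.54567$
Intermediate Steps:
$g{\left(d,Z \right)} = 320$ ($g{\left(d,Z \right)} = \left(-5\right) \left(-64\right) = 320$)
$m{\left(U \right)} = - 6 U^{2}$
$\frac{418 B}{-117163} + \frac{g{\left(368,-71 \right)}}{m{\left(536 \right)}} = \frac{418 \left(-153\right)}{-117163} + \frac{320}{\left(-6\right) 536^{2}} = \left(-63954\right) \left(- \frac{1}{117163}\right) + \frac{320}{\left(-6\right) 287296} = \frac{63954}{117163} + \frac{320}{-1723776} = \frac{63954}{117163} + 320 \left(- \frac{1}{1723776}\right) = \frac{63954}{117163} - \frac{5}{26934} = \frac{1721951221}{3155668242}$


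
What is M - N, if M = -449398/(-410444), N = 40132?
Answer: -8235744605/205222 ≈ -40131.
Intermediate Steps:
M = 224699/205222 (M = -449398*(-1/410444) = 224699/205222 ≈ 1.0949)
M - N = 224699/205222 - 1*40132 = 224699/205222 - 40132 = -8235744605/205222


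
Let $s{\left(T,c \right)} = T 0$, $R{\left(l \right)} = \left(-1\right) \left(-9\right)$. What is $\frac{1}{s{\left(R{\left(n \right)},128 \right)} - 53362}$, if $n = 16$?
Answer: $- \frac{1}{53362} \approx -1.874 \cdot 10^{-5}$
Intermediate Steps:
$R{\left(l \right)} = 9$
$s{\left(T,c \right)} = 0$
$\frac{1}{s{\left(R{\left(n \right)},128 \right)} - 53362} = \frac{1}{0 - 53362} = \frac{1}{-53362} = - \frac{1}{53362}$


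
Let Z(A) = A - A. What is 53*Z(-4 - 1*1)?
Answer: 0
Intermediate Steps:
Z(A) = 0
53*Z(-4 - 1*1) = 53*0 = 0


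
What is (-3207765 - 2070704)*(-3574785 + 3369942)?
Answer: 1081257425367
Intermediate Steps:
(-3207765 - 2070704)*(-3574785 + 3369942) = -5278469*(-204843) = 1081257425367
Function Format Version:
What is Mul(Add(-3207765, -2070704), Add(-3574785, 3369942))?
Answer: 1081257425367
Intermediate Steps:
Mul(Add(-3207765, -2070704), Add(-3574785, 3369942)) = Mul(-5278469, -204843) = 1081257425367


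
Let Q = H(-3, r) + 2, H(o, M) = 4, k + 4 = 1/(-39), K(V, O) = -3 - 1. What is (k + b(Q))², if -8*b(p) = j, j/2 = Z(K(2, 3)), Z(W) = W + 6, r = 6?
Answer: 124609/6084 ≈ 20.481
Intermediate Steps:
K(V, O) = -4
k = -157/39 (k = -4 + 1/(-39) = -4 - 1/39 = -157/39 ≈ -4.0256)
Z(W) = 6 + W
Q = 6 (Q = 4 + 2 = 6)
j = 4 (j = 2*(6 - 4) = 2*2 = 4)
b(p) = -½ (b(p) = -⅛*4 = -½)
(k + b(Q))² = (-157/39 - ½)² = (-353/78)² = 124609/6084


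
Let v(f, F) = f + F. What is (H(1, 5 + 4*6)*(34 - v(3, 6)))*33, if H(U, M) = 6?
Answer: 4950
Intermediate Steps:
v(f, F) = F + f
(H(1, 5 + 4*6)*(34 - v(3, 6)))*33 = (6*(34 - (6 + 3)))*33 = (6*(34 - 1*9))*33 = (6*(34 - 9))*33 = (6*25)*33 = 150*33 = 4950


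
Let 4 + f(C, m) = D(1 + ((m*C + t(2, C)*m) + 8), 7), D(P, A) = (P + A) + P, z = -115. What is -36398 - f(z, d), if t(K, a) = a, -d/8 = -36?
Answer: 96061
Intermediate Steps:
d = 288 (d = -8*(-36) = 288)
D(P, A) = A + 2*P (D(P, A) = (A + P) + P = A + 2*P)
f(C, m) = 21 + 4*C*m (f(C, m) = -4 + (7 + 2*(1 + ((m*C + C*m) + 8))) = -4 + (7 + 2*(1 + ((C*m + C*m) + 8))) = -4 + (7 + 2*(1 + (2*C*m + 8))) = -4 + (7 + 2*(1 + (8 + 2*C*m))) = -4 + (7 + 2*(9 + 2*C*m)) = -4 + (7 + (18 + 4*C*m)) = -4 + (25 + 4*C*m) = 21 + 4*C*m)
-36398 - f(z, d) = -36398 - (21 + 4*(-115)*288) = -36398 - (21 - 132480) = -36398 - 1*(-132459) = -36398 + 132459 = 96061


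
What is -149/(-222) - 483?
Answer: -107077/222 ≈ -482.33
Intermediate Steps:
-149/(-222) - 483 = -149*(-1/222) - 483 = 149/222 - 483 = -107077/222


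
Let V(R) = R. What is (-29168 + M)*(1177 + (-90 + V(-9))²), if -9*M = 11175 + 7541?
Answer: -3087320984/9 ≈ -3.4304e+8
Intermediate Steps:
M = -18716/9 (M = -(11175 + 7541)/9 = -⅑*18716 = -18716/9 ≈ -2079.6)
(-29168 + M)*(1177 + (-90 + V(-9))²) = (-29168 - 18716/9)*(1177 + (-90 - 9)²) = -281228*(1177 + (-99)²)/9 = -281228*(1177 + 9801)/9 = -281228/9*10978 = -3087320984/9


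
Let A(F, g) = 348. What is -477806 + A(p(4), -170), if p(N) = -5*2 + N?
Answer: -477458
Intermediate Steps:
p(N) = -10 + N
-477806 + A(p(4), -170) = -477806 + 348 = -477458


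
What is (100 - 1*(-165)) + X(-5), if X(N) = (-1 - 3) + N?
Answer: 256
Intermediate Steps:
X(N) = -4 + N
(100 - 1*(-165)) + X(-5) = (100 - 1*(-165)) + (-4 - 5) = (100 + 165) - 9 = 265 - 9 = 256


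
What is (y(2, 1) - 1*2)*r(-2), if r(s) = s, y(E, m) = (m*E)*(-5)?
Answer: 24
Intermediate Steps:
y(E, m) = -5*E*m (y(E, m) = (E*m)*(-5) = -5*E*m)
(y(2, 1) - 1*2)*r(-2) = (-5*2*1 - 1*2)*(-2) = (-10 - 2)*(-2) = -12*(-2) = 24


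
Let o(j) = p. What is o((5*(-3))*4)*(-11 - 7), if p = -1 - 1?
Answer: 36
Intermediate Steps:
p = -2
o(j) = -2
o((5*(-3))*4)*(-11 - 7) = -2*(-11 - 7) = -2*(-18) = 36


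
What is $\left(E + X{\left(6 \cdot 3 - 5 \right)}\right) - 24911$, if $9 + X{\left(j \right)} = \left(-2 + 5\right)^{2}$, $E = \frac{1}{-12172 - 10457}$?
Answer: $- \frac{563711020}{22629} \approx -24911.0$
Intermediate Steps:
$E = - \frac{1}{22629}$ ($E = \frac{1}{-22629} = - \frac{1}{22629} \approx -4.4191 \cdot 10^{-5}$)
$X{\left(j \right)} = 0$ ($X{\left(j \right)} = -9 + \left(-2 + 5\right)^{2} = -9 + 3^{2} = -9 + 9 = 0$)
$\left(E + X{\left(6 \cdot 3 - 5 \right)}\right) - 24911 = \left(- \frac{1}{22629} + 0\right) - 24911 = - \frac{1}{22629} - 24911 = - \frac{563711020}{22629}$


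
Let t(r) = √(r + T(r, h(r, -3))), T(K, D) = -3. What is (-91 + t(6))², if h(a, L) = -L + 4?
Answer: (91 - √3)² ≈ 7968.8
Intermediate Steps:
h(a, L) = 4 - L
t(r) = √(-3 + r) (t(r) = √(r - 3) = √(-3 + r))
(-91 + t(6))² = (-91 + √(-3 + 6))² = (-91 + √3)²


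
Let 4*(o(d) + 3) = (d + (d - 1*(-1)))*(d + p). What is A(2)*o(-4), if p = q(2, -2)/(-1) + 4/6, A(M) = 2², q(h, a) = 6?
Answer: 160/3 ≈ 53.333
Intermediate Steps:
A(M) = 4
p = -16/3 (p = 6/(-1) + 4/6 = 6*(-1) + 4*(⅙) = -6 + ⅔ = -16/3 ≈ -5.3333)
o(d) = -3 + (1 + 2*d)*(-16/3 + d)/4 (o(d) = -3 + ((d + (d - 1*(-1)))*(d - 16/3))/4 = -3 + ((d + (d + 1))*(-16/3 + d))/4 = -3 + ((d + (1 + d))*(-16/3 + d))/4 = -3 + ((1 + 2*d)*(-16/3 + d))/4 = -3 + (1 + 2*d)*(-16/3 + d)/4)
A(2)*o(-4) = 4*(-13/3 + (½)*(-4)² - 29/12*(-4)) = 4*(-13/3 + (½)*16 + 29/3) = 4*(-13/3 + 8 + 29/3) = 4*(40/3) = 160/3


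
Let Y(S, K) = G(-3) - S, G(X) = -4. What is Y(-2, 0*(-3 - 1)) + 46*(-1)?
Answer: -48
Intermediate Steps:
Y(S, K) = -4 - S
Y(-2, 0*(-3 - 1)) + 46*(-1) = (-4 - 1*(-2)) + 46*(-1) = (-4 + 2) - 46 = -2 - 46 = -48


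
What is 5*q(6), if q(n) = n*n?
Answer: 180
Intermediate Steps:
q(n) = n**2
5*q(6) = 5*6**2 = 5*36 = 180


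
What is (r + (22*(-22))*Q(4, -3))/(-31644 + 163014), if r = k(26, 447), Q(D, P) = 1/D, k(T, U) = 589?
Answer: 78/21895 ≈ 0.0035625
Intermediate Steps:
r = 589
(r + (22*(-22))*Q(4, -3))/(-31644 + 163014) = (589 + (22*(-22))/4)/(-31644 + 163014) = (589 - 484*¼)/131370 = (589 - 121)*(1/131370) = 468*(1/131370) = 78/21895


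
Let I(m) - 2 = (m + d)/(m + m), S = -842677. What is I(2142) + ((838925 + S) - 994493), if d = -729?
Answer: -475163511/476 ≈ -9.9824e+5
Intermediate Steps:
I(m) = 2 + (-729 + m)/(2*m) (I(m) = 2 + (m - 729)/(m + m) = 2 + (-729 + m)/((2*m)) = 2 + (-729 + m)*(1/(2*m)) = 2 + (-729 + m)/(2*m))
I(2142) + ((838925 + S) - 994493) = (½)*(-729 + 5*2142)/2142 + ((838925 - 842677) - 994493) = (½)*(1/2142)*(-729 + 10710) + (-3752 - 994493) = (½)*(1/2142)*9981 - 998245 = 1109/476 - 998245 = -475163511/476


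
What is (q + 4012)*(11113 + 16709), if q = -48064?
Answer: -1225614744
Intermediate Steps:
(q + 4012)*(11113 + 16709) = (-48064 + 4012)*(11113 + 16709) = -44052*27822 = -1225614744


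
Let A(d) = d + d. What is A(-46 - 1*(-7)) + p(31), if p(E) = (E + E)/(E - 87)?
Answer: -2215/28 ≈ -79.107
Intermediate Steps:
A(d) = 2*d
p(E) = 2*E/(-87 + E) (p(E) = (2*E)/(-87 + E) = 2*E/(-87 + E))
A(-46 - 1*(-7)) + p(31) = 2*(-46 - 1*(-7)) + 2*31/(-87 + 31) = 2*(-46 + 7) + 2*31/(-56) = 2*(-39) + 2*31*(-1/56) = -78 - 31/28 = -2215/28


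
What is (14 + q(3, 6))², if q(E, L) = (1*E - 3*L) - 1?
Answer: 4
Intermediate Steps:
q(E, L) = -1 + E - 3*L (q(E, L) = (E - 3*L) - 1 = -1 + E - 3*L)
(14 + q(3, 6))² = (14 + (-1 + 3 - 3*6))² = (14 + (-1 + 3 - 18))² = (14 - 16)² = (-2)² = 4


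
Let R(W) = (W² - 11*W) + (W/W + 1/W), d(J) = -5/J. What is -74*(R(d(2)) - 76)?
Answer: 30821/10 ≈ 3082.1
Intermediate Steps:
R(W) = 1 + 1/W + W² - 11*W (R(W) = (W² - 11*W) + (1 + 1/W) = 1 + 1/W + W² - 11*W)
-74*(R(d(2)) - 76) = -74*((1 + 1/(-5/2) + (-5/2)² - (-55)/2) - 76) = -74*((1 + 1/(-5*½) + (-5*½)² - (-55)/2) - 76) = -74*((1 + 1/(-5/2) + (-5/2)² - 11*(-5/2)) - 76) = -74*((1 - ⅖ + 25/4 + 55/2) - 76) = -74*(687/20 - 76) = -74*(-833/20) = 30821/10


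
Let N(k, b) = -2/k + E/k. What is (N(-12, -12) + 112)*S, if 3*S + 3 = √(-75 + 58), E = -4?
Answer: -225/2 + 75*I*√17/2 ≈ -112.5 + 154.62*I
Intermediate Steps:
N(k, b) = -6/k (N(k, b) = -2/k - 4/k = -6/k)
S = -1 + I*√17/3 (S = -1 + √(-75 + 58)/3 = -1 + √(-17)/3 = -1 + (I*√17)/3 = -1 + I*√17/3 ≈ -1.0 + 1.3744*I)
(N(-12, -12) + 112)*S = (-6/(-12) + 112)*(-1 + I*√17/3) = (-6*(-1/12) + 112)*(-1 + I*√17/3) = (½ + 112)*(-1 + I*√17/3) = 225*(-1 + I*√17/3)/2 = -225/2 + 75*I*√17/2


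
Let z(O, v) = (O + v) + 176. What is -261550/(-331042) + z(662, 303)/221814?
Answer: 29196585311/36714875094 ≈ 0.79523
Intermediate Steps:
z(O, v) = 176 + O + v
-261550/(-331042) + z(662, 303)/221814 = -261550/(-331042) + (176 + 662 + 303)/221814 = -261550*(-1/331042) + 1141*(1/221814) = 130775/165521 + 1141/221814 = 29196585311/36714875094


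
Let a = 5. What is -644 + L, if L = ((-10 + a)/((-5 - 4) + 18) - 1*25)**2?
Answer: 736/81 ≈ 9.0864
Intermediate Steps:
L = 52900/81 (L = ((-10 + 5)/((-5 - 4) + 18) - 1*25)**2 = (-5/(-9 + 18) - 25)**2 = (-5/9 - 25)**2 = (-230/9)**2 = 52900/81 ≈ 653.09)
-644 + L = -644 + 52900/81 = 736/81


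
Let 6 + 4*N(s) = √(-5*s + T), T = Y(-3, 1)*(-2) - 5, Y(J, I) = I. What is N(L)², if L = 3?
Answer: (6 - I*√22)²/16 ≈ 0.875 - 3.5178*I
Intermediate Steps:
T = -7 (T = 1*(-2) - 5 = -2 - 5 = -7)
N(s) = -3/2 + √(-7 - 5*s)/4 (N(s) = -3/2 + √(-5*s - 7)/4 = -3/2 + √(-7 - 5*s)/4)
N(L)² = (-3/2 + √(-7 - 5*3)/4)² = (-3/2 + √(-7 - 15)/4)² = (-3/2 + √(-22)/4)² = (-3/2 + (I*√22)/4)² = (-3/2 + I*√22/4)²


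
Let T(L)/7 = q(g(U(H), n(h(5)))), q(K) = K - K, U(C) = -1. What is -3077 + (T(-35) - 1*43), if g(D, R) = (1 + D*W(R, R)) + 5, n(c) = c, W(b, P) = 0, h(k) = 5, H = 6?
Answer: -3120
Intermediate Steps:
g(D, R) = 6 (g(D, R) = (1 + D*0) + 5 = (1 + 0) + 5 = 1 + 5 = 6)
q(K) = 0
T(L) = 0 (T(L) = 7*0 = 0)
-3077 + (T(-35) - 1*43) = -3077 + (0 - 1*43) = -3077 + (0 - 43) = -3077 - 43 = -3120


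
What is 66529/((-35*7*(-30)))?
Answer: 66529/7350 ≈ 9.0516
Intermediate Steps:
66529/((-35*7*(-30))) = 66529/((-245*(-30))) = 66529/7350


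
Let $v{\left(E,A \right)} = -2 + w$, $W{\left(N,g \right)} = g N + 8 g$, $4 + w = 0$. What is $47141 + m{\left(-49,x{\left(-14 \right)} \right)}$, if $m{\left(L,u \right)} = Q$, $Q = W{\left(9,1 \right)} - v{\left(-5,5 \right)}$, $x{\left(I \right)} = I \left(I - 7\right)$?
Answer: $47164$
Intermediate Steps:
$x{\left(I \right)} = I \left(-7 + I\right)$
$w = -4$ ($w = -4 + 0 = -4$)
$W{\left(N,g \right)} = 8 g + N g$ ($W{\left(N,g \right)} = N g + 8 g = 8 g + N g$)
$v{\left(E,A \right)} = -6$ ($v{\left(E,A \right)} = -2 - 4 = -6$)
$Q = 23$ ($Q = 1 \left(8 + 9\right) - -6 = 1 \cdot 17 + 6 = 17 + 6 = 23$)
$m{\left(L,u \right)} = 23$
$47141 + m{\left(-49,x{\left(-14 \right)} \right)} = 47141 + 23 = 47164$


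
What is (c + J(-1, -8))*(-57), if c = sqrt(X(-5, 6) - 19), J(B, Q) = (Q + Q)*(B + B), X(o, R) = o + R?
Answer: -1824 - 171*I*sqrt(2) ≈ -1824.0 - 241.83*I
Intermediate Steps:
X(o, R) = R + o
J(B, Q) = 4*B*Q (J(B, Q) = (2*Q)*(2*B) = 4*B*Q)
c = 3*I*sqrt(2) (c = sqrt((6 - 5) - 19) = sqrt(1 - 19) = sqrt(-18) = 3*I*sqrt(2) ≈ 4.2426*I)
(c + J(-1, -8))*(-57) = (3*I*sqrt(2) + 4*(-1)*(-8))*(-57) = (3*I*sqrt(2) + 32)*(-57) = (32 + 3*I*sqrt(2))*(-57) = -1824 - 171*I*sqrt(2)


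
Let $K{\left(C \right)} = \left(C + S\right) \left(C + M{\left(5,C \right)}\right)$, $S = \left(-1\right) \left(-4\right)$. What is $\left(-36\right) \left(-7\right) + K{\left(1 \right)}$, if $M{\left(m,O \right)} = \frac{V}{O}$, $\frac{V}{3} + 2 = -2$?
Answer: $197$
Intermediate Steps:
$V = -12$ ($V = -6 + 3 \left(-2\right) = -6 - 6 = -12$)
$S = 4$
$M{\left(m,O \right)} = - \frac{12}{O}$
$K{\left(C \right)} = \left(4 + C\right) \left(C - \frac{12}{C}\right)$ ($K{\left(C \right)} = \left(C + 4\right) \left(C - \frac{12}{C}\right) = \left(4 + C\right) \left(C - \frac{12}{C}\right)$)
$\left(-36\right) \left(-7\right) + K{\left(1 \right)} = \left(-36\right) \left(-7\right) + \left(-12 + 1^{2} - \frac{48}{1} + 4 \cdot 1\right) = 252 + \left(-12 + 1 - 48 + 4\right) = 252 - 55 = 197$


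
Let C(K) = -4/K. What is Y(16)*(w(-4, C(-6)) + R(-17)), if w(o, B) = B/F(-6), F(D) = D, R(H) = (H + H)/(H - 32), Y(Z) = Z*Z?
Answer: 65792/441 ≈ 149.19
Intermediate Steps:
Y(Z) = Z²
R(H) = 2*H/(-32 + H) (R(H) = (2*H)/(-32 + H) = 2*H/(-32 + H))
w(o, B) = -B/6 (w(o, B) = B/(-6) = B*(-⅙) = -B/6)
Y(16)*(w(-4, C(-6)) + R(-17)) = 16²*(-(-2)/(3*(-6)) + 2*(-17)/(-32 - 17)) = 256*(-(-2)*(-1)/(3*6) + 2*(-17)/(-49)) = 256*(-⅙*⅔ + 2*(-17)*(-1/49)) = 256*(-⅑ + 34/49) = 256*(257/441) = 65792/441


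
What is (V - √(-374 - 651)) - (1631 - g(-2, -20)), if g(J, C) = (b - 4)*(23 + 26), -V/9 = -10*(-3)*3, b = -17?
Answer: -3470 - 5*I*√41 ≈ -3470.0 - 32.016*I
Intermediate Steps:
V = -810 (V = -9*(-10*(-3))*3 = -270*3 = -9*90 = -810)
g(J, C) = -1029 (g(J, C) = (-17 - 4)*(23 + 26) = -21*49 = -1029)
(V - √(-374 - 651)) - (1631 - g(-2, -20)) = (-810 - √(-374 - 651)) - (1631 - 1*(-1029)) = (-810 - √(-1025)) - (1631 + 1029) = (-810 - 5*I*√41) - 1*2660 = (-810 - 5*I*√41) - 2660 = -3470 - 5*I*√41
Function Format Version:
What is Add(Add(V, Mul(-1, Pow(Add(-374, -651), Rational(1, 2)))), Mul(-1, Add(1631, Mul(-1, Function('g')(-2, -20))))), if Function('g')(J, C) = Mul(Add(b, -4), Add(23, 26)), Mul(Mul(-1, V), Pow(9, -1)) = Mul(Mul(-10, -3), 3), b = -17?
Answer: Add(-3470, Mul(-5, I, Pow(41, Rational(1, 2)))) ≈ Add(-3470.0, Mul(-32.016, I))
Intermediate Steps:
V = -810 (V = Mul(-9, Mul(Mul(-10, -3), 3)) = Mul(-9, Mul(30, 3)) = Mul(-9, 90) = -810)
Function('g')(J, C) = -1029 (Function('g')(J, C) = Mul(Add(-17, -4), Add(23, 26)) = Mul(-21, 49) = -1029)
Add(Add(V, Mul(-1, Pow(Add(-374, -651), Rational(1, 2)))), Mul(-1, Add(1631, Mul(-1, Function('g')(-2, -20))))) = Add(Add(-810, Mul(-1, Pow(Add(-374, -651), Rational(1, 2)))), Mul(-1, Add(1631, Mul(-1, -1029)))) = Add(Add(-810, Mul(-1, Pow(-1025, Rational(1, 2)))), Mul(-1, Add(1631, 1029))) = Add(Add(-810, Mul(-1, Mul(5, I, Pow(41, Rational(1, 2))))), Mul(-1, 2660)) = Add(Add(-810, Mul(-5, I, Pow(41, Rational(1, 2)))), -2660) = Add(-3470, Mul(-5, I, Pow(41, Rational(1, 2))))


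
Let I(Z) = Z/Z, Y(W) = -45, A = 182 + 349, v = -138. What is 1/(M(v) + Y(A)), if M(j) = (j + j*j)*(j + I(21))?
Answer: -1/2590167 ≈ -3.8608e-7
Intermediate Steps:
A = 531
I(Z) = 1
M(j) = (1 + j)*(j + j²) (M(j) = (j + j*j)*(j + 1) = (j + j²)*(1 + j) = (1 + j)*(j + j²))
1/(M(v) + Y(A)) = 1/(-138*(1 + (-138)² + 2*(-138)) - 45) = 1/(-138*(1 + 19044 - 276) - 45) = 1/(-138*18769 - 45) = 1/(-2590122 - 45) = 1/(-2590167) = -1/2590167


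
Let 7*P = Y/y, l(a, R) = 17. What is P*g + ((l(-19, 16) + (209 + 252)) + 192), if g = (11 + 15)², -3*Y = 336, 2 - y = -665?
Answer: 436074/667 ≈ 653.78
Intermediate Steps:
y = 667 (y = 2 - 1*(-665) = 2 + 665 = 667)
Y = -112 (Y = -⅓*336 = -112)
P = -16/667 (P = (-112/667)/7 = (-112*1/667)/7 = (⅐)*(-112/667) = -16/667 ≈ -0.023988)
g = 676 (g = 26² = 676)
P*g + ((l(-19, 16) + (209 + 252)) + 192) = -16/667*676 + ((17 + (209 + 252)) + 192) = -10816/667 + ((17 + 461) + 192) = -10816/667 + (478 + 192) = -10816/667 + 670 = 436074/667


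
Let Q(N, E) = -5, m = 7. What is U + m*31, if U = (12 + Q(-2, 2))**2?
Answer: 266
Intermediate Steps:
U = 49 (U = (12 - 5)**2 = 7**2 = 49)
U + m*31 = 49 + 7*31 = 49 + 217 = 266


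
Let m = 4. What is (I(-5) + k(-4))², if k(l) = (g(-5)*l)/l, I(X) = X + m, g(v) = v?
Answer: 36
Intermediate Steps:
I(X) = 4 + X (I(X) = X + 4 = 4 + X)
k(l) = -5 (k(l) = (-5*l)/l = -5)
(I(-5) + k(-4))² = ((4 - 5) - 5)² = (-1 - 5)² = (-6)² = 36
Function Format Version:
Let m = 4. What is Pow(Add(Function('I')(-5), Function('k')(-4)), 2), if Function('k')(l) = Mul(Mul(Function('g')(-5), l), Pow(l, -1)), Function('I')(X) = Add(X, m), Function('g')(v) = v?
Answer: 36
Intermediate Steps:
Function('I')(X) = Add(4, X) (Function('I')(X) = Add(X, 4) = Add(4, X))
Function('k')(l) = -5 (Function('k')(l) = Mul(Mul(-5, l), Pow(l, -1)) = -5)
Pow(Add(Function('I')(-5), Function('k')(-4)), 2) = Pow(Add(Add(4, -5), -5), 2) = Pow(Add(-1, -5), 2) = Pow(-6, 2) = 36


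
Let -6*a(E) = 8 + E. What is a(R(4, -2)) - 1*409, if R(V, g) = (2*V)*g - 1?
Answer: -815/2 ≈ -407.50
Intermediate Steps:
R(V, g) = -1 + 2*V*g (R(V, g) = 2*V*g - 1 = -1 + 2*V*g)
a(E) = -4/3 - E/6 (a(E) = -(8 + E)/6 = -4/3 - E/6)
a(R(4, -2)) - 1*409 = (-4/3 - (-1 + 2*4*(-2))/6) - 1*409 = (-4/3 - (-1 - 16)/6) - 409 = (-4/3 - 1/6*(-17)) - 409 = (-4/3 + 17/6) - 409 = 3/2 - 409 = -815/2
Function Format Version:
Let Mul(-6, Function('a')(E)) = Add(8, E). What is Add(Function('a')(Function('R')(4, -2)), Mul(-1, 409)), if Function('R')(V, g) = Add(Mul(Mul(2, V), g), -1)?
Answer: Rational(-815, 2) ≈ -407.50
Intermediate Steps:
Function('R')(V, g) = Add(-1, Mul(2, V, g)) (Function('R')(V, g) = Add(Mul(2, V, g), -1) = Add(-1, Mul(2, V, g)))
Function('a')(E) = Add(Rational(-4, 3), Mul(Rational(-1, 6), E)) (Function('a')(E) = Mul(Rational(-1, 6), Add(8, E)) = Add(Rational(-4, 3), Mul(Rational(-1, 6), E)))
Add(Function('a')(Function('R')(4, -2)), Mul(-1, 409)) = Add(Add(Rational(-4, 3), Mul(Rational(-1, 6), Add(-1, Mul(2, 4, -2)))), Mul(-1, 409)) = Add(Add(Rational(-4, 3), Mul(Rational(-1, 6), Add(-1, -16))), -409) = Add(Add(Rational(-4, 3), Mul(Rational(-1, 6), -17)), -409) = Add(Add(Rational(-4, 3), Rational(17, 6)), -409) = Add(Rational(3, 2), -409) = Rational(-815, 2)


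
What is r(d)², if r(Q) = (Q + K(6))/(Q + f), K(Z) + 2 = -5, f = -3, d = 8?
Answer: 1/25 ≈ 0.040000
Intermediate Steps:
K(Z) = -7 (K(Z) = -2 - 5 = -7)
r(Q) = (-7 + Q)/(-3 + Q) (r(Q) = (Q - 7)/(Q - 3) = (-7 + Q)/(-3 + Q))
r(d)² = ((-7 + 8)/(-3 + 8))² = (1/5)² = ((⅕)*1)² = (⅕)² = 1/25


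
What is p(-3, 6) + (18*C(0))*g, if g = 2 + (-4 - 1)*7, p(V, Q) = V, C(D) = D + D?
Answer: -3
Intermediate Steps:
C(D) = 2*D
g = -33 (g = 2 - 5*7 = 2 - 35 = -33)
p(-3, 6) + (18*C(0))*g = -3 + (18*(2*0))*(-33) = -3 + (18*0)*(-33) = -3 + 0*(-33) = -3 + 0 = -3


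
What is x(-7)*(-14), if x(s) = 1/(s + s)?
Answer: 1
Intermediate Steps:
x(s) = 1/(2*s)
x(-7)*(-14) = ((1/2)/(-7))*(-14) = ((1/2)*(-1/7))*(-14) = -1/14*(-14) = 1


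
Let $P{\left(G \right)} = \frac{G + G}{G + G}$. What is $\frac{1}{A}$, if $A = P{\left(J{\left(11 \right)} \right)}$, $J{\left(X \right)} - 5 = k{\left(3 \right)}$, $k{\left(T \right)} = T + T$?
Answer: $1$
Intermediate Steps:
$k{\left(T \right)} = 2 T$
$J{\left(X \right)} = 11$ ($J{\left(X \right)} = 5 + 2 \cdot 3 = 5 + 6 = 11$)
$P{\left(G \right)} = 1$ ($P{\left(G \right)} = \frac{2 G}{2 G} = 2 G \frac{1}{2 G} = 1$)
$A = 1$
$\frac{1}{A} = 1^{-1} = 1$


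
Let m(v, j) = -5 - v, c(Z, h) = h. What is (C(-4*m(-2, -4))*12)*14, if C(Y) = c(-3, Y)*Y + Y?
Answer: 26208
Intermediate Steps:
C(Y) = Y + Y² (C(Y) = Y*Y + Y = Y² + Y = Y + Y²)
(C(-4*m(-2, -4))*12)*14 = (((-4*(-5 - 1*(-2)))*(1 - 4*(-5 - 1*(-2))))*12)*14 = (((-4*(-5 + 2))*(1 - 4*(-5 + 2)))*12)*14 = (((-4*(-3))*(1 - 4*(-3)))*12)*14 = ((12*(1 + 12))*12)*14 = ((12*13)*12)*14 = (156*12)*14 = 1872*14 = 26208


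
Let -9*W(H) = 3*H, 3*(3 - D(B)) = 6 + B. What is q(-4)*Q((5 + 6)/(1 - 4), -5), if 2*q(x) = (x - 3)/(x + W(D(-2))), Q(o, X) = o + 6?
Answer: 147/82 ≈ 1.7927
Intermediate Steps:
D(B) = 1 - B/3 (D(B) = 3 - (6 + B)/3 = 3 + (-2 - B/3) = 1 - B/3)
Q(o, X) = 6 + o
W(H) = -H/3
q(x) = (-3 + x)/(2*(-5/9 + x)) (q(x) = ((x - 3)/(x - (1 - ⅓*(-2))/3))/2 = ((-3 + x)/(x - (1 + ⅔)/3))/2 = ((-3 + x)/(x - ⅓*5/3))/2 = ((-3 + x)/(x - 5/9))/2 = ((-3 + x)/(-5/9 + x))/2 = (-3 + x)/(2*(-5/9 + x)))
q(-4)*Q((5 + 6)/(1 - 4), -5) = (9*(-3 - 4)/(2*(-5 + 9*(-4))))*(6 + (5 + 6)/(1 - 4)) = ((9/2)*(-7)/(-5 - 36))*(6 + 11/(-3)) = ((9/2)*(-7)/(-41))*(6 + 11*(-⅓)) = ((9/2)*(-1/41)*(-7))*(6 - 11/3) = (63/82)*(7/3) = 147/82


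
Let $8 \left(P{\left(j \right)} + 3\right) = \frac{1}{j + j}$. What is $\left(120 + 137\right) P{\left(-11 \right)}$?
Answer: $- \frac{135953}{176} \approx -772.46$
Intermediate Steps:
$P{\left(j \right)} = -3 + \frac{1}{16 j}$ ($P{\left(j \right)} = -3 + \frac{1}{8 \left(j + j\right)} = -3 + \frac{1}{8 \cdot 2 j} = -3 + \frac{\frac{1}{2} \frac{1}{j}}{8} = -3 + \frac{1}{16 j}$)
$\left(120 + 137\right) P{\left(-11 \right)} = \left(120 + 137\right) \left(-3 + \frac{1}{16 \left(-11\right)}\right) = 257 \left(-3 + \frac{1}{16} \left(- \frac{1}{11}\right)\right) = 257 \left(-3 - \frac{1}{176}\right) = 257 \left(- \frac{529}{176}\right) = - \frac{135953}{176}$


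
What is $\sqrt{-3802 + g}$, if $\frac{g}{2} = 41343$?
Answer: $2 \sqrt{19721} \approx 280.86$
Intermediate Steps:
$g = 82686$ ($g = 2 \cdot 41343 = 82686$)
$\sqrt{-3802 + g} = \sqrt{-3802 + 82686} = \sqrt{78884} = 2 \sqrt{19721}$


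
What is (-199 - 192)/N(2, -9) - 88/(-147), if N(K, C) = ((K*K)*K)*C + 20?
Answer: 62053/7644 ≈ 8.1179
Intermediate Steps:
N(K, C) = 20 + C*K³ (N(K, C) = (K²*K)*C + 20 = K³*C + 20 = C*K³ + 20 = 20 + C*K³)
(-199 - 192)/N(2, -9) - 88/(-147) = (-199 - 192)/(20 - 9*2³) - 88/(-147) = -391/(20 - 9*8) - 88*(-1/147) = -391/(20 - 72) + 88/147 = -391/(-52) + 88/147 = -391*(-1/52) + 88/147 = 391/52 + 88/147 = 62053/7644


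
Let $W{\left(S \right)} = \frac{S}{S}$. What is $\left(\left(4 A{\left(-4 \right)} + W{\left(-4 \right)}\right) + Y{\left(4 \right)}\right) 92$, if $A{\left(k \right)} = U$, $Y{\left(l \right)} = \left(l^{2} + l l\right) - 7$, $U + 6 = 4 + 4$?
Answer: $3128$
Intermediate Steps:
$U = 2$ ($U = -6 + \left(4 + 4\right) = -6 + 8 = 2$)
$Y{\left(l \right)} = -7 + 2 l^{2}$ ($Y{\left(l \right)} = \left(l^{2} + l^{2}\right) - 7 = 2 l^{2} - 7 = -7 + 2 l^{2}$)
$W{\left(S \right)} = 1$
$A{\left(k \right)} = 2$
$\left(\left(4 A{\left(-4 \right)} + W{\left(-4 \right)}\right) + Y{\left(4 \right)}\right) 92 = \left(\left(4 \cdot 2 + 1\right) - \left(7 - 2 \cdot 4^{2}\right)\right) 92 = \left(\left(8 + 1\right) + \left(-7 + 2 \cdot 16\right)\right) 92 = \left(9 + \left(-7 + 32\right)\right) 92 = \left(9 + 25\right) 92 = 34 \cdot 92 = 3128$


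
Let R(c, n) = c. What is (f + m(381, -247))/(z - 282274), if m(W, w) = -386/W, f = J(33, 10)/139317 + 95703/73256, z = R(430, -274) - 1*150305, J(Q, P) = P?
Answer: -126747980991/186708157731047432 ≈ -6.7886e-7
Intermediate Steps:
z = -149875 (z = 430 - 1*150305 = 430 - 150305 = -149875)
f = 13333787411/10205806152 (f = 10/139317 + 95703/73256 = 13333787411/10205806152 ≈ 1.3065)
(f + m(381, -247))/(z - 282274) = (13333787411/10205806152 - 386/381)/(-149875 - 282274) = (13333787411/10205806152 - 386*1/381)/(-432149) = (13333787411/10205806152 - 386/381)*(-1/432149) = (126747980991/432045793768)*(-1/432149) = -126747980991/186708157731047432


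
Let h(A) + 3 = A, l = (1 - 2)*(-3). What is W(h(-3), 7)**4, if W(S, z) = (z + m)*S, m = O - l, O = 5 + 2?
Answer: 18974736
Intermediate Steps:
l = 3 (l = -1*(-3) = 3)
O = 7
m = 4 (m = 7 - 1*3 = 7 - 3 = 4)
h(A) = -3 + A
W(S, z) = S*(4 + z) (W(S, z) = (z + 4)*S = (4 + z)*S = S*(4 + z))
W(h(-3), 7)**4 = ((-3 - 3)*(4 + 7))**4 = (-6*11)**4 = (-66)**4 = 18974736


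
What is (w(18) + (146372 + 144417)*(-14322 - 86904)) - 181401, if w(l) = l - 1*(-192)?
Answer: -29435588505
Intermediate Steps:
w(l) = 192 + l (w(l) = l + 192 = 192 + l)
(w(18) + (146372 + 144417)*(-14322 - 86904)) - 181401 = ((192 + 18) + (146372 + 144417)*(-14322 - 86904)) - 181401 = (210 + 290789*(-101226)) - 181401 = (210 - 29435407314) - 181401 = -29435407104 - 181401 = -29435588505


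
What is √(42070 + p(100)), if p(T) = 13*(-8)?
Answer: √41966 ≈ 204.86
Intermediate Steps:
p(T) = -104
√(42070 + p(100)) = √(42070 - 104) = √41966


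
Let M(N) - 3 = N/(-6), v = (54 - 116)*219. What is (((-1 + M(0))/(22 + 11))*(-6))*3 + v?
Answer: -149370/11 ≈ -13579.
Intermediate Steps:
v = -13578 (v = -62*219 = -13578)
M(N) = 3 - N/6 (M(N) = 3 + N/(-6) = 3 + N*(-⅙) = 3 - N/6)
(((-1 + M(0))/(22 + 11))*(-6))*3 + v = (((-1 + (3 - ⅙*0))/(22 + 11))*(-6))*3 - 13578 = (((-1 + (3 + 0))/33)*(-6))*3 - 13578 = (((-1 + 3)*(1/33))*(-6))*3 - 13578 = ((2*(1/33))*(-6))*3 - 13578 = ((2/33)*(-6))*3 - 13578 = -4/11*3 - 13578 = -12/11 - 13578 = -149370/11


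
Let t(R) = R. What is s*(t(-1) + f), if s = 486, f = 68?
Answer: 32562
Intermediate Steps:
s*(t(-1) + f) = 486*(-1 + 68) = 486*67 = 32562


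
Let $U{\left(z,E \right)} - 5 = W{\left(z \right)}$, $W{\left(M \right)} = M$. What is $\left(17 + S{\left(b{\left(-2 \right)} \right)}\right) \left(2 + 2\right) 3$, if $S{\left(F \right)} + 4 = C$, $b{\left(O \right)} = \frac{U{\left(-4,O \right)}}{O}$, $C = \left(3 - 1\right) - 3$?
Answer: $144$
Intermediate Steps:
$U{\left(z,E \right)} = 5 + z$
$C = -1$ ($C = 2 - 3 = -1$)
$b{\left(O \right)} = \frac{1}{O}$ ($b{\left(O \right)} = \frac{5 - 4}{O} = 1 \frac{1}{O} = \frac{1}{O}$)
$S{\left(F \right)} = -5$ ($S{\left(F \right)} = -4 - 1 = -5$)
$\left(17 + S{\left(b{\left(-2 \right)} \right)}\right) \left(2 + 2\right) 3 = \left(17 - 5\right) \left(2 + 2\right) 3 = 12 \cdot 4 \cdot 3 = 12 \cdot 12 = 144$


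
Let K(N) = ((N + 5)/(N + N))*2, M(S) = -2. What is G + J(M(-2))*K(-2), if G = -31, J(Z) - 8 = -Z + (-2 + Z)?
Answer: -40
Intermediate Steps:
J(Z) = 6 (J(Z) = 8 + (-Z + (-2 + Z)) = 8 - 2 = 6)
K(N) = (5 + N)/N (K(N) = ((5 + N)/((2*N)))*2 = ((5 + N)*(1/(2*N)))*2 = ((5 + N)/(2*N))*2 = (5 + N)/N)
G + J(M(-2))*K(-2) = -31 + 6*((5 - 2)/(-2)) = -31 + 6*(-½*3) = -31 + 6*(-3/2) = -31 - 9 = -40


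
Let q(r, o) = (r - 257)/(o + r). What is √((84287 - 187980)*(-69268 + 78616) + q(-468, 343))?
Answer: I*√24233053955/5 ≈ 31134.0*I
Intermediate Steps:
q(r, o) = (-257 + r)/(o + r)
√((84287 - 187980)*(-69268 + 78616) + q(-468, 343)) = √((84287 - 187980)*(-69268 + 78616) + (-257 - 468)/(343 - 468)) = √(-103693*9348 - 725/(-125)) = √(-969322164 - 1/125*(-725)) = √(-969322164 + 29/5) = √(-4846610791/5) = I*√24233053955/5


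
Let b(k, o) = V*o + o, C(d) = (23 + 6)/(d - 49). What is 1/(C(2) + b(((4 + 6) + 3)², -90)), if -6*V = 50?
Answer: 47/30991 ≈ 0.0015166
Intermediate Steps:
V = -25/3 (V = -⅙*50 = -25/3 ≈ -8.3333)
C(d) = 29/(-49 + d)
b(k, o) = -22*o/3 (b(k, o) = -25*o/3 + o = -22*o/3)
1/(C(2) + b(((4 + 6) + 3)², -90)) = 1/(29/(-49 + 2) - 22/3*(-90)) = 1/(29/(-47) + 660) = 1/(29*(-1/47) + 660) = 1/(-29/47 + 660) = 1/(30991/47) = 47/30991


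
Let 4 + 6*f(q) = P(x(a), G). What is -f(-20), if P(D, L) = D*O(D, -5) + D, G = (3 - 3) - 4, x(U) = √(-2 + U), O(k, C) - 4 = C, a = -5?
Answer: ⅔ ≈ 0.66667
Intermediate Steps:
O(k, C) = 4 + C
G = -4 (G = 0 - 4 = -4)
P(D, L) = 0 (P(D, L) = D*(4 - 5) + D = D*(-1) + D = -D + D = 0)
f(q) = -⅔ (f(q) = -⅔ + (⅙)*0 = -⅔ + 0 = -⅔)
-f(-20) = -1*(-⅔) = ⅔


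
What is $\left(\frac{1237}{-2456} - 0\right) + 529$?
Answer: $\frac{1297987}{2456} \approx 528.5$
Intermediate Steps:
$\left(\frac{1237}{-2456} - 0\right) + 529 = \left(1237 \left(- \frac{1}{2456}\right) + 0\right) + 529 = \left(- \frac{1237}{2456} + 0\right) + 529 = - \frac{1237}{2456} + 529 = \frac{1297987}{2456}$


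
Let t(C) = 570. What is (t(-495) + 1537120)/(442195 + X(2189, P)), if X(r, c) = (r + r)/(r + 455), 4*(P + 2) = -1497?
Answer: 290403740/83511997 ≈ 3.4774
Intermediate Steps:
P = -1505/4 (P = -2 + (1/4)*(-1497) = -2 - 1497/4 = -1505/4 ≈ -376.25)
X(r, c) = 2*r/(455 + r) (X(r, c) = (2*r)/(455 + r) = 2*r/(455 + r))
(t(-495) + 1537120)/(442195 + X(2189, P)) = (570 + 1537120)/(442195 + 2*2189/(455 + 2189)) = 1537690/(442195 + 2*2189/2644) = 1537690/(442195 + 2*2189*(1/2644)) = 1537690/(442195 + 2189/1322) = 1537690/(584583979/1322) = 1537690*(1322/584583979) = 290403740/83511997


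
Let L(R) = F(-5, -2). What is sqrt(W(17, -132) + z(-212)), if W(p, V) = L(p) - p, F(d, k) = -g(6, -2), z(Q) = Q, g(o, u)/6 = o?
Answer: I*sqrt(265) ≈ 16.279*I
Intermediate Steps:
g(o, u) = 6*o
F(d, k) = -36 (F(d, k) = -6*6 = -1*36 = -36)
L(R) = -36
W(p, V) = -36 - p
sqrt(W(17, -132) + z(-212)) = sqrt((-36 - 1*17) - 212) = sqrt((-36 - 17) - 212) = sqrt(-53 - 212) = sqrt(-265) = I*sqrt(265)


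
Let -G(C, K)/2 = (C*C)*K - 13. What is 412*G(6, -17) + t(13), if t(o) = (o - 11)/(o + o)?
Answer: 6695001/13 ≈ 5.1500e+5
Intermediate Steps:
G(C, K) = 26 - 2*K*C² (G(C, K) = -2*((C*C)*K - 13) = -2*(C²*K - 13) = -2*(K*C² - 13) = -2*(-13 + K*C²) = 26 - 2*K*C²)
t(o) = (-11 + o)/(2*o) (t(o) = (-11 + o)/((2*o)) = (-11 + o)*(1/(2*o)) = (-11 + o)/(2*o))
412*G(6, -17) + t(13) = 412*(26 - 2*(-17)*6²) + (½)*(-11 + 13)/13 = 412*(26 - 2*(-17)*36) + (½)*(1/13)*2 = 412*(26 + 1224) + 1/13 = 412*1250 + 1/13 = 515000 + 1/13 = 6695001/13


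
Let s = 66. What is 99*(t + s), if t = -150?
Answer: -8316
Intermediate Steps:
99*(t + s) = 99*(-150 + 66) = 99*(-84) = -8316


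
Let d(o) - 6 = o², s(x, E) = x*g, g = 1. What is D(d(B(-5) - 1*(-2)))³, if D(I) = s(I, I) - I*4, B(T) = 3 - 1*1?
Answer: -287496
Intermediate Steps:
B(T) = 2 (B(T) = 3 - 1 = 2)
s(x, E) = x (s(x, E) = x*1 = x)
d(o) = 6 + o²
D(I) = -3*I (D(I) = I - I*4 = I - 4*I = -3*I)
D(d(B(-5) - 1*(-2)))³ = (-3*(6 + (2 - 1*(-2))²))³ = (-3*(6 + (2 + 2)²))³ = (-3*(6 + 4²))³ = (-3*(6 + 16))³ = (-3*22)³ = (-66)³ = -287496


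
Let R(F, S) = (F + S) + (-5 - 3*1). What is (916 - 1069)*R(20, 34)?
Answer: -7038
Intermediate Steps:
R(F, S) = -8 + F + S (R(F, S) = (F + S) + (-5 - 3) = (F + S) - 8 = -8 + F + S)
(916 - 1069)*R(20, 34) = (916 - 1069)*(-8 + 20 + 34) = -153*46 = -7038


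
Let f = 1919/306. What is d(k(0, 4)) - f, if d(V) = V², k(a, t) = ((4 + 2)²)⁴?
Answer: 863259631679617/306 ≈ 2.8211e+12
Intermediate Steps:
k(a, t) = 1679616 (k(a, t) = (6²)⁴ = 36⁴ = 1679616)
f = 1919/306 (f = 1919*(1/306) = 1919/306 ≈ 6.2712)
d(k(0, 4)) - f = 1679616² - 1*1919/306 = 2821109907456 - 1919/306 = 863259631679617/306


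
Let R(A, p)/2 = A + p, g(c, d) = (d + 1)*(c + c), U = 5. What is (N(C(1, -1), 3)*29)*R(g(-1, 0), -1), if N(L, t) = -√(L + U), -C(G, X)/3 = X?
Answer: 348*√2 ≈ 492.15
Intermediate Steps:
C(G, X) = -3*X
N(L, t) = -√(5 + L) (N(L, t) = -√(L + 5) = -√(5 + L))
g(c, d) = 2*c*(1 + d) (g(c, d) = (1 + d)*(2*c) = 2*c*(1 + d))
R(A, p) = 2*A + 2*p (R(A, p) = 2*(A + p) = 2*A + 2*p)
(N(C(1, -1), 3)*29)*R(g(-1, 0), -1) = (-√(5 - 3*(-1))*29)*(2*(2*(-1)*(1 + 0)) + 2*(-1)) = (-√(5 + 3)*29)*(2*(2*(-1)*1) - 2) = (-√8*29)*(2*(-2) - 2) = (-2*√2*29)*(-4 - 2) = (-2*√2*29)*(-6) = -58*√2*(-6) = 348*√2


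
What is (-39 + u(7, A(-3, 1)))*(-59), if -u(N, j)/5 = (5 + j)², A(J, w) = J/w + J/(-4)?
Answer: 72511/16 ≈ 4531.9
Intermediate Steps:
A(J, w) = -J/4 + J/w (A(J, w) = J/w + J*(-¼) = J/w - J/4 = -J/4 + J/w)
u(N, j) = -5*(5 + j)²
(-39 + u(7, A(-3, 1)))*(-59) = (-39 - 5*(5 + (-¼*(-3) - 3/1))²)*(-59) = (-39 - 5*(5 + (¾ - 3*1))²)*(-59) = (-39 - 5*(5 + (¾ - 3))²)*(-59) = (-39 - 5*(5 - 9/4)²)*(-59) = (-39 - 5*(11/4)²)*(-59) = (-39 - 5*121/16)*(-59) = (-39 - 605/16)*(-59) = -1229/16*(-59) = 72511/16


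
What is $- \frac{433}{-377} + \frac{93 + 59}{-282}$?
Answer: $\frac{32401}{53157} \approx 0.60953$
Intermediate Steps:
$- \frac{433}{-377} + \frac{93 + 59}{-282} = \left(-433\right) \left(- \frac{1}{377}\right) + 152 \left(- \frac{1}{282}\right) = \frac{433}{377} - \frac{76}{141} = \frac{32401}{53157}$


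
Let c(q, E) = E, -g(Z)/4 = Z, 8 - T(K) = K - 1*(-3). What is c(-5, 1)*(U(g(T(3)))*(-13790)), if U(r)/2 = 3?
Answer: -82740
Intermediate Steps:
T(K) = 5 - K (T(K) = 8 - (K - 1*(-3)) = 8 - (K + 3) = 8 - (3 + K) = 8 + (-3 - K) = 5 - K)
g(Z) = -4*Z
U(r) = 6 (U(r) = 2*3 = 6)
c(-5, 1)*(U(g(T(3)))*(-13790)) = 1*(6*(-13790)) = 1*(-82740) = -82740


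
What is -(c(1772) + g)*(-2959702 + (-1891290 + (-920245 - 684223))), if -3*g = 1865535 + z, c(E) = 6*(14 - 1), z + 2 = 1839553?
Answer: -7972174630640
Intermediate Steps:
z = 1839551 (z = -2 + 1839553 = 1839551)
c(E) = 78 (c(E) = 6*13 = 78)
g = -3705086/3 (g = -(1865535 + 1839551)/3 = -⅓*3705086 = -3705086/3 ≈ -1.2350e+6)
-(c(1772) + g)*(-2959702 + (-1891290 + (-920245 - 684223))) = -(78 - 3705086/3)*(-2959702 + (-1891290 + (-920245 - 684223))) = -(-3704852)*(-2959702 + (-1891290 - 1604468))/3 = -(-3704852)*(-2959702 - 3495758)/3 = -(-3704852)*(-6455460)/3 = -1*7972174630640 = -7972174630640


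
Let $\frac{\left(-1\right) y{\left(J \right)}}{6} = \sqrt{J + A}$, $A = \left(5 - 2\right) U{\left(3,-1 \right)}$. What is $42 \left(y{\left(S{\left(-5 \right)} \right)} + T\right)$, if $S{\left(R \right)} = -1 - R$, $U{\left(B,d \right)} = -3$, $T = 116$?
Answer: $4872 - 252 i \sqrt{5} \approx 4872.0 - 563.49 i$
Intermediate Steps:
$A = -9$ ($A = \left(5 - 2\right) \left(-3\right) = 3 \left(-3\right) = -9$)
$y{\left(J \right)} = - 6 \sqrt{-9 + J}$ ($y{\left(J \right)} = - 6 \sqrt{J - 9} = - 6 \sqrt{-9 + J}$)
$42 \left(y{\left(S{\left(-5 \right)} \right)} + T\right) = 42 \left(- 6 \sqrt{-9 - -4} + 116\right) = 42 \left(- 6 \sqrt{-9 + \left(-1 + 5\right)} + 116\right) = 42 \left(- 6 \sqrt{-9 + 4} + 116\right) = 42 \left(- 6 \sqrt{-5} + 116\right) = 42 \left(- 6 i \sqrt{5} + 116\right) = 42 \left(116 - 6 i \sqrt{5}\right) = 4872 - 252 i \sqrt{5}$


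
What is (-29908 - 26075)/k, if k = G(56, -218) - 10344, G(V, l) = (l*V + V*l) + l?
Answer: 55983/34978 ≈ 1.6005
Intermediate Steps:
G(V, l) = l + 2*V*l (G(V, l) = (V*l + V*l) + l = 2*V*l + l = l + 2*V*l)
k = -34978 (k = -218*(1 + 2*56) - 10344 = -218*(1 + 112) - 10344 = -218*113 - 10344 = -24634 - 10344 = -34978)
(-29908 - 26075)/k = (-29908 - 26075)/(-34978) = -55983*(-1/34978) = 55983/34978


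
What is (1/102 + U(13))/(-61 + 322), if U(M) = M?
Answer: 1327/26622 ≈ 0.049846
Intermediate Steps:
(1/102 + U(13))/(-61 + 322) = (1/102 + 13)/(-61 + 322) = (1/102 + 13)/261 = (1327/102)*(1/261) = 1327/26622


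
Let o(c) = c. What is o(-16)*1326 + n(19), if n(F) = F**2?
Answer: -20855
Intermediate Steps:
o(-16)*1326 + n(19) = -16*1326 + 19**2 = -21216 + 361 = -20855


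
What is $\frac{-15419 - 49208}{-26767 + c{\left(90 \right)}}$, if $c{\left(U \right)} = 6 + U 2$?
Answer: $\frac{64627}{26581} \approx 2.4313$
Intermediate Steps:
$c{\left(U \right)} = 6 + 2 U$
$\frac{-15419 - 49208}{-26767 + c{\left(90 \right)}} = \frac{-15419 - 49208}{-26767 + \left(6 + 2 \cdot 90\right)} = - \frac{64627}{-26767 + \left(6 + 180\right)} = - \frac{64627}{-26767 + 186} = - \frac{64627}{-26581} = \left(-64627\right) \left(- \frac{1}{26581}\right) = \frac{64627}{26581}$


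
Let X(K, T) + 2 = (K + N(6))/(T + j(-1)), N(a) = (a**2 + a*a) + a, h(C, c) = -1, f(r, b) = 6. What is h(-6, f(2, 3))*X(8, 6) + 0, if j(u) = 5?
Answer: -64/11 ≈ -5.8182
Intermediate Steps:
N(a) = a + 2*a**2 (N(a) = (a**2 + a**2) + a = 2*a**2 + a = a + 2*a**2)
X(K, T) = -2 + (78 + K)/(5 + T) (X(K, T) = -2 + (K + 6*(1 + 2*6))/(T + 5) = -2 + (K + 6*(1 + 12))/(5 + T) = -2 + (K + 6*13)/(5 + T) = -2 + (K + 78)/(5 + T) = -2 + (78 + K)/(5 + T))
h(-6, f(2, 3))*X(8, 6) + 0 = -(68 + 8 - 2*6)/(5 + 6) + 0 = -(68 + 8 - 12)/11 + 0 = -64/11 + 0 = -64/11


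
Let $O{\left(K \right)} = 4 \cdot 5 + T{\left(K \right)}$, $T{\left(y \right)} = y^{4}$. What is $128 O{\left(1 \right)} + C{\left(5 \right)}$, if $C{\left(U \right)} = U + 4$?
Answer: $2697$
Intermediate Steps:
$C{\left(U \right)} = 4 + U$
$O{\left(K \right)} = 20 + K^{4}$ ($O{\left(K \right)} = 4 \cdot 5 + K^{4} = 20 + K^{4}$)
$128 O{\left(1 \right)} + C{\left(5 \right)} = 128 \left(20 + 1^{4}\right) + \left(4 + 5\right) = 128 \left(20 + 1\right) + 9 = 128 \cdot 21 + 9 = 2688 + 9 = 2697$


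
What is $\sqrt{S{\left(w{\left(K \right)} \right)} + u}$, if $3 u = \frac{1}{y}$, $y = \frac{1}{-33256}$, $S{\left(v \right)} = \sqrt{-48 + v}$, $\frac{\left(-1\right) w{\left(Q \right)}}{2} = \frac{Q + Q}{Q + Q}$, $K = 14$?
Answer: $\frac{\sqrt{-99768 + 45 i \sqrt{2}}}{3} \approx 0.03358 + 105.29 i$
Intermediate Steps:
$w{\left(Q \right)} = -2$ ($w{\left(Q \right)} = - 2 \frac{Q + Q}{Q + Q} = - 2 \frac{2 Q}{2 Q} = - 2 \cdot 2 Q \frac{1}{2 Q} = \left(-2\right) 1 = -2$)
$y = - \frac{1}{33256} \approx -3.007 \cdot 10^{-5}$
$u = - \frac{33256}{3}$ ($u = \frac{1}{3 \left(- \frac{1}{33256}\right)} = \frac{1}{3} \left(-33256\right) = - \frac{33256}{3} \approx -11085.0$)
$\sqrt{S{\left(w{\left(K \right)} \right)} + u} = \sqrt{\sqrt{-48 - 2} - \frac{33256}{3}} = \sqrt{\sqrt{-50} - \frac{33256}{3}} = \sqrt{5 i \sqrt{2} - \frac{33256}{3}} = \sqrt{- \frac{33256}{3} + 5 i \sqrt{2}}$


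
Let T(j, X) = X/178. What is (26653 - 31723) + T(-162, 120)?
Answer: -451170/89 ≈ -5069.3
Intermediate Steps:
T(j, X) = X/178 (T(j, X) = X*(1/178) = X/178)
(26653 - 31723) + T(-162, 120) = (26653 - 31723) + (1/178)*120 = -5070 + 60/89 = -451170/89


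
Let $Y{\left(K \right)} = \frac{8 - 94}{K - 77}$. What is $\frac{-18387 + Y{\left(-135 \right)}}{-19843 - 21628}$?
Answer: $\frac{1948979}{4395926} \approx 0.44336$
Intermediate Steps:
$Y{\left(K \right)} = - \frac{86}{-77 + K}$
$\frac{-18387 + Y{\left(-135 \right)}}{-19843 - 21628} = \frac{-18387 - \frac{86}{-77 - 135}}{-19843 - 21628} = \frac{-18387 - \frac{86}{-212}}{-41471} = \left(-18387 - - \frac{43}{106}\right) \left(- \frac{1}{41471}\right) = \left(-18387 + \frac{43}{106}\right) \left(- \frac{1}{41471}\right) = \left(- \frac{1948979}{106}\right) \left(- \frac{1}{41471}\right) = \frac{1948979}{4395926}$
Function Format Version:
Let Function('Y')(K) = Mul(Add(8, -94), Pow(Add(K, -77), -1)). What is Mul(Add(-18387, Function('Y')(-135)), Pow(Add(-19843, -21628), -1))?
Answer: Rational(1948979, 4395926) ≈ 0.44336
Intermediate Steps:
Function('Y')(K) = Mul(-86, Pow(Add(-77, K), -1))
Mul(Add(-18387, Function('Y')(-135)), Pow(Add(-19843, -21628), -1)) = Mul(Add(-18387, Mul(-86, Pow(Add(-77, -135), -1))), Pow(Add(-19843, -21628), -1)) = Mul(Add(-18387, Mul(-86, Pow(-212, -1))), Pow(-41471, -1)) = Mul(Add(-18387, Mul(-86, Rational(-1, 212))), Rational(-1, 41471)) = Mul(Add(-18387, Rational(43, 106)), Rational(-1, 41471)) = Mul(Rational(-1948979, 106), Rational(-1, 41471)) = Rational(1948979, 4395926)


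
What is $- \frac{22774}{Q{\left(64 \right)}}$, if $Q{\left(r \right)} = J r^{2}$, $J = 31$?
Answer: $- \frac{11387}{63488} \approx -0.17936$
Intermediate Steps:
$Q{\left(r \right)} = 31 r^{2}$
$- \frac{22774}{Q{\left(64 \right)}} = - \frac{22774}{31 \cdot 64^{2}} = - \frac{22774}{31 \cdot 4096} = - \frac{22774}{126976} = \left(-22774\right) \frac{1}{126976} = - \frac{11387}{63488}$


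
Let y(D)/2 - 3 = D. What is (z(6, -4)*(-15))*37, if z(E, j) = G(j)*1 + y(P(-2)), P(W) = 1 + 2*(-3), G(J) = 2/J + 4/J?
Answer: 6105/2 ≈ 3052.5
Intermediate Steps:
G(J) = 6/J
P(W) = -5 (P(W) = 1 - 6 = -5)
y(D) = 6 + 2*D
z(E, j) = -4 + 6/j (z(E, j) = (6/j)*1 + (6 + 2*(-5)) = 6/j + (6 - 10) = 6/j - 4 = -4 + 6/j)
(z(6, -4)*(-15))*37 = ((-4 + 6/(-4))*(-15))*37 = ((-4 + 6*(-¼))*(-15))*37 = ((-4 - 3/2)*(-15))*37 = -11/2*(-15)*37 = (165/2)*37 = 6105/2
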